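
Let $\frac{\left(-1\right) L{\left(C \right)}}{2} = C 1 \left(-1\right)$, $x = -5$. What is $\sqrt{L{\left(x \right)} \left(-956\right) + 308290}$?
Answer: $5 \sqrt{12714} \approx 563.78$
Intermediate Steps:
$L{\left(C \right)} = 2 C$ ($L{\left(C \right)} = - 2 C 1 \left(-1\right) = - 2 C \left(-1\right) = - 2 \left(- C\right) = 2 C$)
$\sqrt{L{\left(x \right)} \left(-956\right) + 308290} = \sqrt{2 \left(-5\right) \left(-956\right) + 308290} = \sqrt{\left(-10\right) \left(-956\right) + 308290} = \sqrt{9560 + 308290} = \sqrt{317850} = 5 \sqrt{12714}$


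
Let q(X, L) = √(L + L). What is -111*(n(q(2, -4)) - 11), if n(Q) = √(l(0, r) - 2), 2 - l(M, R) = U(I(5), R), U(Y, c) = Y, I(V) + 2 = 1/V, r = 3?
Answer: 1221 - 333*√5/5 ≈ 1072.1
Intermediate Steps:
q(X, L) = √2*√L (q(X, L) = √(2*L) = √2*√L)
I(V) = -2 + 1/V
l(M, R) = 19/5 (l(M, R) = 2 - (-2 + 1/5) = 2 - (-2 + ⅕) = 2 - 1*(-9/5) = 2 + 9/5 = 19/5)
n(Q) = 3*√5/5 (n(Q) = √(19/5 - 2) = √(9/5) = 3*√5/5)
-111*(n(q(2, -4)) - 11) = -111*(3*√5/5 - 11) = -111*(-11 + 3*√5/5) = 1221 - 333*√5/5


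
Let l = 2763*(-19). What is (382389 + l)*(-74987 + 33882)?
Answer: -13560210660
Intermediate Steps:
l = -52497
(382389 + l)*(-74987 + 33882) = (382389 - 52497)*(-74987 + 33882) = 329892*(-41105) = -13560210660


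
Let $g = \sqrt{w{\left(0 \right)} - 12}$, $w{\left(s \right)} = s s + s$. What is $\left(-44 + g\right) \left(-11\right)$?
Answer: $484 - 22 i \sqrt{3} \approx 484.0 - 38.105 i$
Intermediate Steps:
$w{\left(s \right)} = s + s^{2}$ ($w{\left(s \right)} = s^{2} + s = s + s^{2}$)
$g = 2 i \sqrt{3}$ ($g = \sqrt{0 \left(1 + 0\right) - 12} = \sqrt{0 \cdot 1 - 12} = \sqrt{0 - 12} = \sqrt{-12} = 2 i \sqrt{3} \approx 3.4641 i$)
$\left(-44 + g\right) \left(-11\right) = \left(-44 + 2 i \sqrt{3}\right) \left(-11\right) = 484 - 22 i \sqrt{3}$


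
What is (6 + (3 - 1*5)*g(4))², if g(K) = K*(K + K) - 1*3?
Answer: 2704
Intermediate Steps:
g(K) = -3 + 2*K² (g(K) = K*(2*K) - 3 = 2*K² - 3 = -3 + 2*K²)
(6 + (3 - 1*5)*g(4))² = (6 + (3 - 1*5)*(-3 + 2*4²))² = (6 + (3 - 5)*(-3 + 2*16))² = (6 - 2*(-3 + 32))² = (6 - 2*29)² = (6 - 58)² = (-52)² = 2704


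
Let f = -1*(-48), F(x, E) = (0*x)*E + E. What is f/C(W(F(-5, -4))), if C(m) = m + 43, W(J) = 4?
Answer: 48/47 ≈ 1.0213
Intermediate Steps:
F(x, E) = E (F(x, E) = 0*E + E = 0 + E = E)
C(m) = 43 + m
f = 48
f/C(W(F(-5, -4))) = 48/(43 + 4) = 48/47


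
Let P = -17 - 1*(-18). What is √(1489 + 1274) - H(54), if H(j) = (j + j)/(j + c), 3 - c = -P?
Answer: -54/29 + 3*√307 ≈ 50.702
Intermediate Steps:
P = 1 (P = -17 + 18 = 1)
c = 4 (c = 3 - (-1) = 3 - 1*(-1) = 3 + 1 = 4)
H(j) = 2*j/(4 + j) (H(j) = (j + j)/(j + 4) = (2*j)/(4 + j) = 2*j/(4 + j))
√(1489 + 1274) - H(54) = √(1489 + 1274) - 2*54/(4 + 54) = √2763 - 2*54/58 = 3*√307 - 2*54/58 = 3*√307 - 1*54/29 = 3*√307 - 54/29 = -54/29 + 3*√307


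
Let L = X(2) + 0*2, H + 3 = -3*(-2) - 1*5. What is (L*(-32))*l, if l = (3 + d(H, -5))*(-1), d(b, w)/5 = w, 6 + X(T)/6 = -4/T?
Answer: 33792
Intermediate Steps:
H = -2 (H = -3 + (-3*(-2) - 1*5) = -3 + (6 - 5) = -3 + 1 = -2)
X(T) = -36 - 24/T (X(T) = -36 + 6*(-4/T) = -36 - 24/T)
d(b, w) = 5*w
L = -48 (L = (-36 - 24/2) + 0*2 = (-36 - 24*1/2) + 0 = (-36 - 12) + 0 = -48 + 0 = -48)
l = 22 (l = (3 + 5*(-5))*(-1) = (3 - 25)*(-1) = -22*(-1) = 22)
(L*(-32))*l = -48*(-32)*22 = 1536*22 = 33792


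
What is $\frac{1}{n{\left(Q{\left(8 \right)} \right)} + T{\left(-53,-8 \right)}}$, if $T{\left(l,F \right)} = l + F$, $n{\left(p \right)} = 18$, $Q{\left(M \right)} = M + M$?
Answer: $- \frac{1}{43} \approx -0.023256$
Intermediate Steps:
$Q{\left(M \right)} = 2 M$
$T{\left(l,F \right)} = F + l$
$\frac{1}{n{\left(Q{\left(8 \right)} \right)} + T{\left(-53,-8 \right)}} = \frac{1}{18 - 61} = \frac{1}{-43} = - \frac{1}{43}$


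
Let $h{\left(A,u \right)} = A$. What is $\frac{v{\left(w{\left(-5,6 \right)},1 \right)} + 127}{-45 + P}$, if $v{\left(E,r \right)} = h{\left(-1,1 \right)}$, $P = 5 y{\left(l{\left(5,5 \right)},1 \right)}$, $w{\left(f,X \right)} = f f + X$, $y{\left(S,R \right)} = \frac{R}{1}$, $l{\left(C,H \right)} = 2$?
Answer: $- \frac{63}{20} \approx -3.15$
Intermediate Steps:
$y{\left(S,R \right)} = R$ ($y{\left(S,R \right)} = R 1 = R$)
$w{\left(f,X \right)} = X + f^{2}$ ($w{\left(f,X \right)} = f^{2} + X = X + f^{2}$)
$P = 5$ ($P = 5 \cdot 1 = 5$)
$v{\left(E,r \right)} = -1$
$\frac{v{\left(w{\left(-5,6 \right)},1 \right)} + 127}{-45 + P} = \frac{-1 + 127}{-45 + 5} = \frac{1}{-40} \cdot 126 = \left(- \frac{1}{40}\right) 126 = - \frac{63}{20}$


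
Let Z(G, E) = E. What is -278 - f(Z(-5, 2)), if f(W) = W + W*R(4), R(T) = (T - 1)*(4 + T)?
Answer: -328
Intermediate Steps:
R(T) = (-1 + T)*(4 + T)
f(W) = 25*W (f(W) = W + W*(-4 + 4² + 3*4) = W + W*(-4 + 16 + 12) = W + W*24 = W + 24*W = 25*W)
-278 - f(Z(-5, 2)) = -278 - 25*2 = -278 - 1*50 = -278 - 50 = -328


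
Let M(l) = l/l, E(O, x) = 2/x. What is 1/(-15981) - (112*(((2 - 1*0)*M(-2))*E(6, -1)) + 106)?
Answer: 5465501/15981 ≈ 342.00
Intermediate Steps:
M(l) = 1
1/(-15981) - (112*(((2 - 1*0)*M(-2))*E(6, -1)) + 106) = 1/(-15981) - (112*(((2 - 1*0)*1)*(2/(-1))) + 106) = -1/15981 - (112*(((2 + 0)*1)*(2*(-1))) + 106) = -1/15981 - (112*((2*1)*(-2)) + 106) = -1/15981 - (112*(2*(-2)) + 106) = -1/15981 - (112*(-4) + 106) = -1/15981 - (-448 + 106) = -1/15981 - 1*(-342) = -1/15981 + 342 = 5465501/15981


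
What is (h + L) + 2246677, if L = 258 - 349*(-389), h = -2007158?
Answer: 375538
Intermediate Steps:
L = 136019 (L = 258 + 135761 = 136019)
(h + L) + 2246677 = (-2007158 + 136019) + 2246677 = -1871139 + 2246677 = 375538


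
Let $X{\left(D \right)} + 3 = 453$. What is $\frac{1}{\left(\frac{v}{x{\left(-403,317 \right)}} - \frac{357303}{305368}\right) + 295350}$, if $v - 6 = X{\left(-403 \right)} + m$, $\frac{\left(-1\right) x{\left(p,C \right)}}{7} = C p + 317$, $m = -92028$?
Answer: $\frac{6485710952}{1915546475125295} \approx 3.3858 \cdot 10^{-6}$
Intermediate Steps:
$X{\left(D \right)} = 450$ ($X{\left(D \right)} = -3 + 453 = 450$)
$x{\left(p,C \right)} = -2219 - 7 C p$ ($x{\left(p,C \right)} = - 7 \left(C p + 317\right) = - 7 \left(317 + C p\right) = -2219 - 7 C p$)
$v = -91572$ ($v = 6 + \left(450 - 92028\right) = 6 - 91578 = -91572$)
$\frac{1}{\left(\frac{v}{x{\left(-403,317 \right)}} - \frac{357303}{305368}\right) + 295350} = \frac{1}{\left(- \frac{91572}{-2219 - 2219 \left(-403\right)} - \frac{357303}{305368}\right) + 295350} = \frac{1}{\left(- \frac{91572}{-2219 + 894257} - \frac{357303}{305368}\right) + 295350} = \frac{1}{\left(- \frac{91572}{892038} - \frac{357303}{305368}\right) + 295350} = \frac{1}{\left(\left(-91572\right) \frac{1}{892038} - \frac{357303}{305368}\right) + 295350} = \frac{1}{\left(- \frac{15262}{148673} - \frac{357303}{305368}\right) + 295350} = \frac{1}{- \frac{8254547905}{6485710952} + 295350} = \frac{1}{\frac{1915546475125295}{6485710952}} = \frac{6485710952}{1915546475125295}$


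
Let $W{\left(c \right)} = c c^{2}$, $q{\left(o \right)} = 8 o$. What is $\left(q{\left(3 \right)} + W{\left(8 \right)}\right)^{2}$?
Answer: $287296$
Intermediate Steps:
$W{\left(c \right)} = c^{3}$
$\left(q{\left(3 \right)} + W{\left(8 \right)}\right)^{2} = \left(8 \cdot 3 + 8^{3}\right)^{2} = \left(24 + 512\right)^{2} = 536^{2} = 287296$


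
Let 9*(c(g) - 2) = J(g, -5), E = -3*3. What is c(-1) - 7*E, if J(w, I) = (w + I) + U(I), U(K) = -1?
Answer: 578/9 ≈ 64.222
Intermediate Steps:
E = -9
J(w, I) = -1 + I + w (J(w, I) = (w + I) - 1 = (I + w) - 1 = -1 + I + w)
c(g) = 4/3 + g/9 (c(g) = 2 + (-1 - 5 + g)/9 = 2 + (-6 + g)/9 = 2 + (-⅔ + g/9) = 4/3 + g/9)
c(-1) - 7*E = (4/3 + (⅑)*(-1)) - 7*(-9) = (4/3 - ⅑) + 63 = 11/9 + 63 = 578/9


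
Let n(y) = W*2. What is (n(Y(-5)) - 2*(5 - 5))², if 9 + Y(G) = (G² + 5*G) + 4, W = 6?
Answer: 144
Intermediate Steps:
Y(G) = -5 + G² + 5*G (Y(G) = -9 + ((G² + 5*G) + 4) = -9 + (4 + G² + 5*G) = -5 + G² + 5*G)
n(y) = 12 (n(y) = 6*2 = 12)
(n(Y(-5)) - 2*(5 - 5))² = (12 - 2*(5 - 5))² = (12 - 2*0)² = (12 + 0)² = 12² = 144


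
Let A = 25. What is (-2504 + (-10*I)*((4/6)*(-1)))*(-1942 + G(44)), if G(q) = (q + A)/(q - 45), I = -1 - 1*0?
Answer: 15146852/3 ≈ 5.0490e+6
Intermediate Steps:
I = -1 (I = -1 + 0 = -1)
G(q) = (25 + q)/(-45 + q) (G(q) = (q + 25)/(q - 45) = (25 + q)/(-45 + q))
(-2504 + (-10*I)*((4/6)*(-1)))*(-1942 + G(44)) = (-2504 + (-10*(-1))*((4/6)*(-1)))*(-1942 + (25 + 44)/(-45 + 44)) = (-2504 + 10*((4*(⅙))*(-1)))*(-1942 + 69/(-1)) = (-2504 + 10*((⅔)*(-1)))*(-1942 - 1*69) = (-2504 + 10*(-⅔))*(-1942 - 69) = (-2504 - 20/3)*(-2011) = -7532/3*(-2011) = 15146852/3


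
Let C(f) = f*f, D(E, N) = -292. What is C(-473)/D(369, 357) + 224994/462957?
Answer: -3136703285/4096468 ≈ -765.71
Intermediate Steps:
C(f) = f²
C(-473)/D(369, 357) + 224994/462957 = (-473)²/(-292) + 224994/462957 = 223729*(-1/292) + 224994*(1/462957) = -223729/292 + 6818/14029 = -3136703285/4096468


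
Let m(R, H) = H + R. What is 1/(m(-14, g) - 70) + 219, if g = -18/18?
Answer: 18614/85 ≈ 218.99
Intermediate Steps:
g = -1 (g = -18*1/18 = -1)
1/(m(-14, g) - 70) + 219 = 1/((-1 - 14) - 70) + 219 = 1/(-15 - 70) + 219 = 1/(-85) + 219 = -1/85 + 219 = 18614/85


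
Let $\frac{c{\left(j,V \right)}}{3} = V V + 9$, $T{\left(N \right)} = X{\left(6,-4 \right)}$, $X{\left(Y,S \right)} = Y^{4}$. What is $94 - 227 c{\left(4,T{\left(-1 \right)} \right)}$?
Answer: $-1143824531$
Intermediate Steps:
$T{\left(N \right)} = 1296$ ($T{\left(N \right)} = 6^{4} = 1296$)
$c{\left(j,V \right)} = 27 + 3 V^{2}$ ($c{\left(j,V \right)} = 3 \left(V V + 9\right) = 3 \left(V^{2} + 9\right) = 3 \left(9 + V^{2}\right) = 27 + 3 V^{2}$)
$94 - 227 c{\left(4,T{\left(-1 \right)} \right)} = 94 - 227 \left(27 + 3 \cdot 1296^{2}\right) = 94 - 227 \left(27 + 3 \cdot 1679616\right) = 94 - 227 \left(27 + 5038848\right) = 94 - 1143824625 = -1143824531$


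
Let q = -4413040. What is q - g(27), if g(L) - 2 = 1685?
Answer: -4414727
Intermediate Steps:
g(L) = 1687 (g(L) = 2 + 1685 = 1687)
q - g(27) = -4413040 - 1*1687 = -4413040 - 1687 = -4414727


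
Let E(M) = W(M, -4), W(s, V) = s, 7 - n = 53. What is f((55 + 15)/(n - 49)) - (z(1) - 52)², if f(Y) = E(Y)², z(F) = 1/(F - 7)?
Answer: -35359753/12996 ≈ -2720.8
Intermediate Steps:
n = -46 (n = 7 - 1*53 = 7 - 53 = -46)
E(M) = M
z(F) = 1/(-7 + F)
f(Y) = Y²
f((55 + 15)/(n - 49)) - (z(1) - 52)² = ((55 + 15)/(-46 - 49))² - (1/(-7 + 1) - 52)² = (70/(-95))² - (1/(-6) - 52)² = (70*(-1/95))² - (-⅙ - 52)² = (-14/19)² - (-313/6)² = 196/361 - 1*97969/36 = 196/361 - 97969/36 = -35359753/12996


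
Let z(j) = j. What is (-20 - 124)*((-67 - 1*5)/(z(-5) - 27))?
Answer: -324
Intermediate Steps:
(-20 - 124)*((-67 - 1*5)/(z(-5) - 27)) = (-20 - 124)*((-67 - 1*5)/(-5 - 27)) = -144*(-67 - 5)/(-32) = -(-10368)*(-1)/32 = -144*9/4 = -324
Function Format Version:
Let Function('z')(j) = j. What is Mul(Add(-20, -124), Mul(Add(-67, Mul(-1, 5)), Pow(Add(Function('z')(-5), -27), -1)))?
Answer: -324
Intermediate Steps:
Mul(Add(-20, -124), Mul(Add(-67, Mul(-1, 5)), Pow(Add(Function('z')(-5), -27), -1))) = Mul(Add(-20, -124), Mul(Add(-67, Mul(-1, 5)), Pow(Add(-5, -27), -1))) = Mul(-144, Mul(Add(-67, -5), Pow(-32, -1))) = Mul(-144, Mul(-72, Rational(-1, 32))) = Mul(-144, Rational(9, 4)) = -324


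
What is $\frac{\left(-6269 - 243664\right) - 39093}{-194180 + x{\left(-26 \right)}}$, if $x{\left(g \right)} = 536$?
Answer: $\frac{16057}{10758} \approx 1.4926$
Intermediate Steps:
$\frac{\left(-6269 - 243664\right) - 39093}{-194180 + x{\left(-26 \right)}} = \frac{\left(-6269 - 243664\right) - 39093}{-194180 + 536} = \frac{\left(-6269 - 243664\right) - 39093}{-193644} = \left(-249933 - 39093\right) \left(- \frac{1}{193644}\right) = \left(-289026\right) \left(- \frac{1}{193644}\right) = \frac{16057}{10758}$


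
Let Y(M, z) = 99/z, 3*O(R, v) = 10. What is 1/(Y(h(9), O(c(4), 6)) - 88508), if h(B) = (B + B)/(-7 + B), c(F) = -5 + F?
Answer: -10/884783 ≈ -1.1302e-5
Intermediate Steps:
O(R, v) = 10/3 (O(R, v) = (⅓)*10 = 10/3)
h(B) = 2*B/(-7 + B) (h(B) = (2*B)/(-7 + B) = 2*B/(-7 + B))
1/(Y(h(9), O(c(4), 6)) - 88508) = 1/(99/(10/3) - 88508) = 1/(99*(3/10) - 88508) = 1/(297/10 - 88508) = 1/(-884783/10) = -10/884783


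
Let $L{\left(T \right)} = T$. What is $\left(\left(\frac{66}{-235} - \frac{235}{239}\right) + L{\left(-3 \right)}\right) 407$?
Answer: $- \frac{97474058}{56165} \approx -1735.5$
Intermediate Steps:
$\left(\left(\frac{66}{-235} - \frac{235}{239}\right) + L{\left(-3 \right)}\right) 407 = \left(\left(\frac{66}{-235} - \frac{235}{239}\right) - 3\right) 407 = \left(\left(66 \left(- \frac{1}{235}\right) - \frac{235}{239}\right) - 3\right) 407 = \left(\left(- \frac{66}{235} - \frac{235}{239}\right) - 3\right) 407 = \left(- \frac{70999}{56165} - 3\right) 407 = \left(- \frac{239494}{56165}\right) 407 = - \frac{97474058}{56165}$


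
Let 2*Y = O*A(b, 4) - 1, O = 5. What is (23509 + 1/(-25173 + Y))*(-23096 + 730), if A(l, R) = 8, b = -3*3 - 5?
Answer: -26451535959526/50307 ≈ -5.2580e+8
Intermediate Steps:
b = -14 (b = -9 - 5 = -14)
Y = 39/2 (Y = (5*8 - 1)/2 = (40 - 1)/2 = (½)*39 = 39/2 ≈ 19.500)
(23509 + 1/(-25173 + Y))*(-23096 + 730) = (23509 + 1/(-25173 + 39/2))*(-23096 + 730) = (23509 + 1/(-50307/2))*(-22366) = (23509 - 2/50307)*(-22366) = (1182667261/50307)*(-22366) = -26451535959526/50307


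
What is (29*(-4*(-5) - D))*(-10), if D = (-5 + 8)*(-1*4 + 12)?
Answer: 1160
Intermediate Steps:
D = 24 (D = 3*(-4 + 12) = 3*8 = 24)
(29*(-4*(-5) - D))*(-10) = (29*(-4*(-5) - 1*24))*(-10) = (29*(20 - 24))*(-10) = (29*(-4))*(-10) = -116*(-10) = 1160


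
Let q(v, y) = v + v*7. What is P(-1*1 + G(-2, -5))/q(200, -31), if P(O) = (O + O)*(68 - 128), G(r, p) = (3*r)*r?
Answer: -33/40 ≈ -0.82500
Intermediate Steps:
G(r, p) = 3*r²
q(v, y) = 8*v (q(v, y) = v + 7*v = 8*v)
P(O) = -120*O (P(O) = (2*O)*(-60) = -120*O)
P(-1*1 + G(-2, -5))/q(200, -31) = (-120*(-1*1 + 3*(-2)²))/((8*200)) = -120*(-1 + 3*4)/1600 = -120*(-1 + 12)*(1/1600) = -120*11*(1/1600) = -1320*1/1600 = -33/40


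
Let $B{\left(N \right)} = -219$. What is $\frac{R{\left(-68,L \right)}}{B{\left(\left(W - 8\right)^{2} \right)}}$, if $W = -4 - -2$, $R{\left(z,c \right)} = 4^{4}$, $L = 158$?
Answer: $- \frac{256}{219} \approx -1.1689$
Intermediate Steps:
$R{\left(z,c \right)} = 256$
$W = -2$ ($W = -4 + 2 = -2$)
$\frac{R{\left(-68,L \right)}}{B{\left(\left(W - 8\right)^{2} \right)}} = \frac{256}{-219} = 256 \left(- \frac{1}{219}\right) = - \frac{256}{219}$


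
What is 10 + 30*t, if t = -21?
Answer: -620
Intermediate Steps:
10 + 30*t = 10 + 30*(-21) = 10 - 630 = -620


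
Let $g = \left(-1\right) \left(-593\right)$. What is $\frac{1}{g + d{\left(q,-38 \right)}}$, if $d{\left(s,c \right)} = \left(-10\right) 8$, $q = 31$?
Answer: $\frac{1}{513} \approx 0.0019493$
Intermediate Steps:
$g = 593$
$d{\left(s,c \right)} = -80$
$\frac{1}{g + d{\left(q,-38 \right)}} = \frac{1}{593 - 80} = \frac{1}{513}$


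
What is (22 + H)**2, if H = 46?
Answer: 4624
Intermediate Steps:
(22 + H)**2 = (22 + 46)**2 = 68**2 = 4624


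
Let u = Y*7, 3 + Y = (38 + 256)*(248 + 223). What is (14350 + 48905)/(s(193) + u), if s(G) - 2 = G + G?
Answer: 12651/193937 ≈ 0.065233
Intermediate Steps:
Y = 138471 (Y = -3 + (38 + 256)*(248 + 223) = -3 + 294*471 = -3 + 138474 = 138471)
u = 969297 (u = 138471*7 = 969297)
s(G) = 2 + 2*G (s(G) = 2 + (G + G) = 2 + 2*G)
(14350 + 48905)/(s(193) + u) = (14350 + 48905)/((2 + 2*193) + 969297) = 63255/((2 + 386) + 969297) = 63255/(388 + 969297) = 63255/969685 = 63255*(1/969685) = 12651/193937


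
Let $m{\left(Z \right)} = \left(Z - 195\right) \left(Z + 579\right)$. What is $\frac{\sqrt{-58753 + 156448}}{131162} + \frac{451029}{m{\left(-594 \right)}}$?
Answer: $\frac{150343}{3945} + \frac{3 \sqrt{10855}}{131162} \approx 38.112$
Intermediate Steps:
$m{\left(Z \right)} = \left(-195 + Z\right) \left(579 + Z\right)$
$\frac{\sqrt{-58753 + 156448}}{131162} + \frac{451029}{m{\left(-594 \right)}} = \frac{\sqrt{-58753 + 156448}}{131162} + \frac{451029}{-112905 + \left(-594\right)^{2} + 384 \left(-594\right)} = \sqrt{97695} \cdot \frac{1}{131162} + \frac{451029}{-112905 + 352836 - 228096} = 3 \sqrt{10855} \cdot \frac{1}{131162} + \frac{451029}{11835} = \frac{3 \sqrt{10855}}{131162} + 451029 \cdot \frac{1}{11835} = \frac{3 \sqrt{10855}}{131162} + \frac{150343}{3945} = \frac{150343}{3945} + \frac{3 \sqrt{10855}}{131162}$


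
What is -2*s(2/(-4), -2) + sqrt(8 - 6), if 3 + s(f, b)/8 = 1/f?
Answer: 80 + sqrt(2) ≈ 81.414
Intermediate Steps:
s(f, b) = -24 + 8/f
-2*s(2/(-4), -2) + sqrt(8 - 6) = -2*(-24 + 8/((2/(-4)))) + sqrt(8 - 6) = -2*(-24 + 8/((2*(-1/4)))) + sqrt(2) = -2*(-24 + 8/(-1/2)) + sqrt(2) = -2*(-24 + 8*(-2)) + sqrt(2) = -2*(-24 - 16) + sqrt(2) = -2*(-40) + sqrt(2) = 80 + sqrt(2)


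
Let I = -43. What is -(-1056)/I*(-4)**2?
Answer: -16896/43 ≈ -392.93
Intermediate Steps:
-(-1056)/I*(-4)**2 = -(-1056)/(-43)*(-4)**2 = -(-1056)*(-1)/43*16 = -24*44/43*16 = -1056/43*16 = -16896/43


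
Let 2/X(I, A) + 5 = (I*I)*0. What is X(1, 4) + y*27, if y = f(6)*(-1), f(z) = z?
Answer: -812/5 ≈ -162.40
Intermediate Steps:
X(I, A) = -⅖ (X(I, A) = 2/(-5 + (I*I)*0) = 2/(-5 + I²*0) = 2/(-5 + 0) = 2/(-5) = 2*(-⅕) = -⅖)
y = -6 (y = 6*(-1) = -6)
X(1, 4) + y*27 = -⅖ - 6*27 = -⅖ - 162 = -812/5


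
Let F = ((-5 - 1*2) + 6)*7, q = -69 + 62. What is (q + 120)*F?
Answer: -791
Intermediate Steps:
q = -7
F = -7 (F = ((-5 - 2) + 6)*7 = (-7 + 6)*7 = -1*7 = -7)
(q + 120)*F = (-7 + 120)*(-7) = 113*(-7) = -791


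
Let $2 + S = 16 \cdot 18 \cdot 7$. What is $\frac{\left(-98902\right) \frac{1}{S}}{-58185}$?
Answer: $\frac{49451}{58592295} \approx 0.00084399$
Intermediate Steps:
$S = 2014$ ($S = -2 + 16 \cdot 18 \cdot 7 = -2 + 288 \cdot 7 = -2 + 2016 = 2014$)
$\frac{\left(-98902\right) \frac{1}{S}}{-58185} = \frac{\left(-98902\right) \frac{1}{2014}}{-58185} = \left(-98902\right) \frac{1}{2014} \left(- \frac{1}{58185}\right) = \left(- \frac{49451}{1007}\right) \left(- \frac{1}{58185}\right) = \frac{49451}{58592295}$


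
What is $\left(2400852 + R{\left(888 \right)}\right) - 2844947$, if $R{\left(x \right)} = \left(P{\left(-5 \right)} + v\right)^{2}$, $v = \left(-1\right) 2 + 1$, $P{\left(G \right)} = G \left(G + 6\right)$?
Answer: $-444059$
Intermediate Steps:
$P{\left(G \right)} = G \left(6 + G\right)$
$v = -1$ ($v = -2 + 1 = -1$)
$R{\left(x \right)} = 36$ ($R{\left(x \right)} = \left(- 5 \left(6 - 5\right) - 1\right)^{2} = \left(\left(-5\right) 1 - 1\right)^{2} = \left(-5 - 1\right)^{2} = \left(-6\right)^{2} = 36$)
$\left(2400852 + R{\left(888 \right)}\right) - 2844947 = \left(2400852 + 36\right) - 2844947 = 2400888 - 2844947 = -444059$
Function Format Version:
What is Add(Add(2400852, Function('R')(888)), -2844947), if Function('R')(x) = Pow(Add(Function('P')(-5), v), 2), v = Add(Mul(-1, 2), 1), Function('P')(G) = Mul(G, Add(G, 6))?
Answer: -444059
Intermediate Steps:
Function('P')(G) = Mul(G, Add(6, G))
v = -1 (v = Add(-2, 1) = -1)
Function('R')(x) = 36 (Function('R')(x) = Pow(Add(Mul(-5, Add(6, -5)), -1), 2) = Pow(Add(Mul(-5, 1), -1), 2) = Pow(Add(-5, -1), 2) = Pow(-6, 2) = 36)
Add(Add(2400852, Function('R')(888)), -2844947) = Add(Add(2400852, 36), -2844947) = Add(2400888, -2844947) = -444059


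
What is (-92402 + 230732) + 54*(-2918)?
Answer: -19242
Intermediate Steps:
(-92402 + 230732) + 54*(-2918) = 138330 - 157572 = -19242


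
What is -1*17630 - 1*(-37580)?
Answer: 19950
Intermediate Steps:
-1*17630 - 1*(-37580) = -17630 + 37580 = 19950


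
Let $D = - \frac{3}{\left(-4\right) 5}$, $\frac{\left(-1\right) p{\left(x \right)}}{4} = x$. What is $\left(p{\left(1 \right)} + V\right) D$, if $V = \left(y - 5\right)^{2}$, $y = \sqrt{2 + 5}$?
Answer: $\frac{21}{5} - \frac{3 \sqrt{7}}{2} \approx 0.23137$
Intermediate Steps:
$p{\left(x \right)} = - 4 x$
$y = \sqrt{7} \approx 2.6458$
$V = \left(-5 + \sqrt{7}\right)^{2}$ ($V = \left(\sqrt{7} - 5\right)^{2} = \left(-5 + \sqrt{7}\right)^{2} \approx 5.5425$)
$D = \frac{3}{20}$ ($D = - \frac{3}{-20} = \left(-3\right) \left(- \frac{1}{20}\right) = \frac{3}{20} \approx 0.15$)
$\left(p{\left(1 \right)} + V\right) D = \left(\left(-4\right) 1 + \left(5 - \sqrt{7}\right)^{2}\right) \frac{3}{20} = \left(-4 + \left(5 - \sqrt{7}\right)^{2}\right) \frac{3}{20} = - \frac{3}{5} + \frac{3 \left(5 - \sqrt{7}\right)^{2}}{20}$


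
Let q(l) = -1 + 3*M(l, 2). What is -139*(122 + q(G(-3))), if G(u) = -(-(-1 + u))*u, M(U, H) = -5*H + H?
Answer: -13483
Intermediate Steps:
M(U, H) = -4*H
G(u) = -u*(1 - u) (G(u) = -(1 - u)*u = -u*(1 - u))
q(l) = -25 (q(l) = -1 + 3*(-4*2) = -1 + 3*(-8) = -1 - 24 = -25)
-139*(122 + q(G(-3))) = -139*(122 - 25) = -139*97 = -13483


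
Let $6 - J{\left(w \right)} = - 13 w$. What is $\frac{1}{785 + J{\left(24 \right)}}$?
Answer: $\frac{1}{1103} \approx 0.00090662$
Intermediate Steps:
$J{\left(w \right)} = 6 + 13 w$ ($J{\left(w \right)} = 6 - - 13 w = 6 + 13 w$)
$\frac{1}{785 + J{\left(24 \right)}} = \frac{1}{785 + \left(6 + 13 \cdot 24\right)} = \frac{1}{785 + \left(6 + 312\right)} = \frac{1}{785 + 318} = \frac{1}{1103}$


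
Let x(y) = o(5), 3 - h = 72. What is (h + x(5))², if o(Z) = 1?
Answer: 4624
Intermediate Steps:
h = -69 (h = 3 - 1*72 = 3 - 72 = -69)
x(y) = 1
(h + x(5))² = (-69 + 1)² = (-68)² = 4624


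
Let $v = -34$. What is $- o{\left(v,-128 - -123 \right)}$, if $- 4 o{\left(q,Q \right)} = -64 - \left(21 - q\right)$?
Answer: $- \frac{119}{4} \approx -29.75$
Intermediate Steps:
$o{\left(q,Q \right)} = \frac{85}{4} - \frac{q}{4}$ ($o{\left(q,Q \right)} = - \frac{-64 - \left(21 - q\right)}{4} = - \frac{-64 + \left(-21 + q\right)}{4} = - \frac{-85 + q}{4} = \frac{85}{4} - \frac{q}{4}$)
$- o{\left(v,-128 - -123 \right)} = - (\frac{85}{4} - - \frac{17}{2}) = - (\frac{85}{4} + \frac{17}{2}) = \left(-1\right) \frac{119}{4} = - \frac{119}{4}$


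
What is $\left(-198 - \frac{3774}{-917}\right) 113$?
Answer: $- \frac{20090496}{917} \approx -21909.0$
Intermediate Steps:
$\left(-198 - \frac{3774}{-917}\right) 113 = \left(-198 - - \frac{3774}{917}\right) 113 = \left(-198 + \frac{3774}{917}\right) 113 = \left(- \frac{177792}{917}\right) 113 = - \frac{20090496}{917}$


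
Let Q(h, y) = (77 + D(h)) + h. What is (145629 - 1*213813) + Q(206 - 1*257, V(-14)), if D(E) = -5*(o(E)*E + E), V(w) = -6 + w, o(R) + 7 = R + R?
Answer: -95698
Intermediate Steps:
o(R) = -7 + 2*R (o(R) = -7 + (R + R) = -7 + 2*R)
D(E) = -5*E - 5*E*(-7 + 2*E) (D(E) = -5*((-7 + 2*E)*E + E) = -5*(E*(-7 + 2*E) + E) = -5*(E + E*(-7 + 2*E)) = -5*E - 5*E*(-7 + 2*E))
Q(h, y) = 77 + h + 10*h*(3 - h) (Q(h, y) = (77 + 10*h*(3 - h)) + h = 77 + h + 10*h*(3 - h))
(145629 - 1*213813) + Q(206 - 1*257, V(-14)) = (145629 - 1*213813) + (77 + (206 - 1*257) - 10*(206 - 1*257)*(-3 + (206 - 1*257))) = (145629 - 213813) + (77 + (206 - 257) - 10*(206 - 257)*(-3 + (206 - 257))) = -68184 + (77 - 51 - 10*(-51)*(-3 - 51)) = -68184 + (77 - 51 - 10*(-51)*(-54)) = -68184 + (77 - 51 - 27540) = -68184 - 27514 = -95698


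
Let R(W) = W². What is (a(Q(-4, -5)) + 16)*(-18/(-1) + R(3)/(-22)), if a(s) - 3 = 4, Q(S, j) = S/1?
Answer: 8901/22 ≈ 404.59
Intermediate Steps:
Q(S, j) = S (Q(S, j) = S*1 = S)
a(s) = 7 (a(s) = 3 + 4 = 7)
(a(Q(-4, -5)) + 16)*(-18/(-1) + R(3)/(-22)) = (7 + 16)*(-18/(-1) + 3²/(-22)) = 23*(-18*(-1) + 9*(-1/22)) = 23*(18 - 9/22) = 23*(387/22) = 8901/22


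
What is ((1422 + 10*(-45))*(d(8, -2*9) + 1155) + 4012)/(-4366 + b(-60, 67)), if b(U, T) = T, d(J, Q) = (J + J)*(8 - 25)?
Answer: -862288/4299 ≈ -200.58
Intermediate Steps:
d(J, Q) = -34*J (d(J, Q) = (2*J)*(-17) = -34*J)
((1422 + 10*(-45))*(d(8, -2*9) + 1155) + 4012)/(-4366 + b(-60, 67)) = ((1422 + 10*(-45))*(-34*8 + 1155) + 4012)/(-4366 + 67) = ((1422 - 450)*(-272 + 1155) + 4012)/(-4299) = (972*883 + 4012)*(-1/4299) = (858276 + 4012)*(-1/4299) = 862288*(-1/4299) = -862288/4299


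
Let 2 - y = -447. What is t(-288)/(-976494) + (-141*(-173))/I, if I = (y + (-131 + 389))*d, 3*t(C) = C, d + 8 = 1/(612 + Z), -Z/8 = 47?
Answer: -312294544836/72374968547 ≈ -4.3149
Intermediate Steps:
Z = -376 (Z = -8*47 = -376)
d = -1887/236 (d = -8 + 1/(612 - 376) = -8 + 1/236 = -1887/236 ≈ -7.9958)
y = 449 (y = 2 - 1*(-447) = 2 + 447 = 449)
t(C) = C/3
I = -1334109/236 (I = (449 + (-131 + 389))*(-1887/236) = (449 + 258)*(-1887/236) = 707*(-1887/236) = -1334109/236 ≈ -5653.0)
t(-288)/(-976494) + (-141*(-173))/I = ((1/3)*(-288))/(-976494) + (-141*(-173))/(-1334109/236) = -96*(-1/976494) + 24393*(-236/1334109) = 16/162749 - 1918916/444703 = -312294544836/72374968547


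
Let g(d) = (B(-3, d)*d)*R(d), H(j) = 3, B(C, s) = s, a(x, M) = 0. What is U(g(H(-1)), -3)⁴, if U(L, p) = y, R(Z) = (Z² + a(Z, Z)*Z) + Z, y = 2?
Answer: 16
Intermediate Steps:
R(Z) = Z + Z² (R(Z) = (Z² + 0*Z) + Z = (Z² + 0) + Z = Z² + Z = Z + Z²)
g(d) = d³*(1 + d) (g(d) = (d*d)*(d*(1 + d)) = d²*(d*(1 + d)) = d³*(1 + d))
U(L, p) = 2
U(g(H(-1)), -3)⁴ = 2⁴ = 16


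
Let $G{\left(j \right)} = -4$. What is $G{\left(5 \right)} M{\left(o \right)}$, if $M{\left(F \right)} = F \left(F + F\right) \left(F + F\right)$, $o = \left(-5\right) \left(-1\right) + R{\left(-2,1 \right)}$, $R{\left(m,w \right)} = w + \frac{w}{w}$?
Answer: $-5488$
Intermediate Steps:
$R{\left(m,w \right)} = 1 + w$ ($R{\left(m,w \right)} = w + 1 = 1 + w$)
$o = 7$ ($o = \left(-5\right) \left(-1\right) + \left(1 + 1\right) = 5 + 2 = 7$)
$M{\left(F \right)} = 4 F^{3}$ ($M{\left(F \right)} = F 2 F 2 F = F 4 F^{2} = 4 F^{3}$)
$G{\left(5 \right)} M{\left(o \right)} = - 4 \cdot 4 \cdot 7^{3} = - 4 \cdot 4 \cdot 343 = \left(-4\right) 1372 = -5488$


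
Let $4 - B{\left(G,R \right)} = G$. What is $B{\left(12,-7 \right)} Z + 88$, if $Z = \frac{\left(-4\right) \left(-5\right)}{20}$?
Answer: $80$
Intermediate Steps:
$B{\left(G,R \right)} = 4 - G$
$Z = 1$ ($Z = 20 \cdot \frac{1}{20} = 1$)
$B{\left(12,-7 \right)} Z + 88 = \left(4 - 12\right) 1 + 88 = \left(-8\right) 1 + 88 = -8 + 88 = 80$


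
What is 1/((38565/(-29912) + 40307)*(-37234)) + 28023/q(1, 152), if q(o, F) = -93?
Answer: -209659770721876979/695798404064213 ≈ -301.32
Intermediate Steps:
1/((38565/(-29912) + 40307)*(-37234)) + 28023/q(1, 152) = 1/((38565/(-29912) + 40307)*(-37234)) + 28023/(-93) = -1/37234/(38565*(-1/29912) + 40307) + 28023*(-1/93) = -1/37234/(-38565/29912 + 40307) - 9341/31 = -1/37234/(1205624419/29912) - 9341/31 = (29912/1205624419)*(-1/37234) - 9341/31 = -14956/22445109808523 - 9341/31 = -209659770721876979/695798404064213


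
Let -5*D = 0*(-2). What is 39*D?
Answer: 0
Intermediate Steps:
D = 0 (D = -0*(-2) = -⅕*0 = 0)
39*D = 39*0 = 0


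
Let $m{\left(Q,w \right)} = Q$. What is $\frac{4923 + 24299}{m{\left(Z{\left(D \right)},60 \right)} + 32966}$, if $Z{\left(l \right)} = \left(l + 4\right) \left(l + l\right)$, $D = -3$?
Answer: $\frac{14611}{16480} \approx 0.88659$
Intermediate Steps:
$Z{\left(l \right)} = 2 l \left(4 + l\right)$ ($Z{\left(l \right)} = \left(4 + l\right) 2 l = 2 l \left(4 + l\right)$)
$\frac{4923 + 24299}{m{\left(Z{\left(D \right)},60 \right)} + 32966} = \frac{4923 + 24299}{2 \left(-3\right) \left(4 - 3\right) + 32966} = \frac{29222}{2 \left(-3\right) 1 + 32966} = \frac{29222}{-6 + 32966} = \frac{29222}{32960} = 29222 \cdot \frac{1}{32960} = \frac{14611}{16480}$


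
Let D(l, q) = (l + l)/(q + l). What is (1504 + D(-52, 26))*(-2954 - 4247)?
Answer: -10859108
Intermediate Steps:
D(l, q) = 2*l/(l + q) (D(l, q) = (2*l)/(l + q) = 2*l/(l + q))
(1504 + D(-52, 26))*(-2954 - 4247) = (1504 + 2*(-52)/(-52 + 26))*(-2954 - 4247) = (1504 + 2*(-52)/(-26))*(-7201) = (1504 + 2*(-52)*(-1/26))*(-7201) = (1504 + 4)*(-7201) = 1508*(-7201) = -10859108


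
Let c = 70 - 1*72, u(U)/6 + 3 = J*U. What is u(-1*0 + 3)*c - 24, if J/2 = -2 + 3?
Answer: -60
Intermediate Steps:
J = 2 (J = 2*(-2 + 3) = 2*1 = 2)
u(U) = -18 + 12*U (u(U) = -18 + 6*(2*U) = -18 + 12*U)
c = -2 (c = 70 - 72 = -2)
u(-1*0 + 3)*c - 24 = (-18 + 12*(-1*0 + 3))*(-2) - 24 = (-18 + 12*(0 + 3))*(-2) - 24 = (-18 + 12*3)*(-2) - 24 = (-18 + 36)*(-2) - 24 = 18*(-2) - 24 = -36 - 24 = -60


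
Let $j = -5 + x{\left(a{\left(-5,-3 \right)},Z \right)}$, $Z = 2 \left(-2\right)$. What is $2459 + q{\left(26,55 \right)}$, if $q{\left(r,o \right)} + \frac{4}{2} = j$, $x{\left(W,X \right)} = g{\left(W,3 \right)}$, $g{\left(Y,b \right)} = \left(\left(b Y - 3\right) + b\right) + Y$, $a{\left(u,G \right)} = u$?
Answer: $2432$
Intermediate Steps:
$Z = -4$
$g{\left(Y,b \right)} = -3 + Y + b + Y b$ ($g{\left(Y,b \right)} = \left(\left(Y b - 3\right) + b\right) + Y = \left(\left(-3 + Y b\right) + b\right) + Y = \left(-3 + b + Y b\right) + Y = -3 + Y + b + Y b$)
$x{\left(W,X \right)} = 4 W$ ($x{\left(W,X \right)} = -3 + W + 3 + W 3 = -3 + W + 3 + 3 W = 4 W$)
$j = -25$ ($j = -5 + 4 \left(-5\right) = -5 - 20 = -25$)
$q{\left(r,o \right)} = -27$ ($q{\left(r,o \right)} = -2 - 25 = -27$)
$2459 + q{\left(26,55 \right)} = 2459 - 27 = 2432$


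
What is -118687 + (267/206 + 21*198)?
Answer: -23592707/206 ≈ -1.1453e+5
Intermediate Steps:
-118687 + (267/206 + 21*198) = -118687 + (267*(1/206) + 4158) = -118687 + (267/206 + 4158) = -118687 + 856815/206 = -23592707/206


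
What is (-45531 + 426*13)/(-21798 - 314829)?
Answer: 13331/112209 ≈ 0.11881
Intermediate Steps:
(-45531 + 426*13)/(-21798 - 314829) = (-45531 + 5538)/(-336627) = -39993*(-1/336627) = 13331/112209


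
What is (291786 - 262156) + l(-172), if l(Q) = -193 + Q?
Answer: 29265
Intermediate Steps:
(291786 - 262156) + l(-172) = (291786 - 262156) + (-193 - 172) = 29630 - 365 = 29265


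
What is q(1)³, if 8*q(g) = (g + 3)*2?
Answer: 1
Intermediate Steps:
q(g) = ¾ + g/4 (q(g) = ((g + 3)*2)/8 = ((3 + g)*2)/8 = (6 + 2*g)/8 = ¾ + g/4)
q(1)³ = (¾ + (¼)*1)³ = (¾ + ¼)³ = 1³ = 1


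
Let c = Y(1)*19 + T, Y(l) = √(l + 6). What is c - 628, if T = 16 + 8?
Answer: -604 + 19*√7 ≈ -553.73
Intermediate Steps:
Y(l) = √(6 + l)
T = 24
c = 24 + 19*√7 (c = √(6 + 1)*19 + 24 = √7*19 + 24 = 19*√7 + 24 = 24 + 19*√7 ≈ 74.269)
c - 628 = (24 + 19*√7) - 628 = -604 + 19*√7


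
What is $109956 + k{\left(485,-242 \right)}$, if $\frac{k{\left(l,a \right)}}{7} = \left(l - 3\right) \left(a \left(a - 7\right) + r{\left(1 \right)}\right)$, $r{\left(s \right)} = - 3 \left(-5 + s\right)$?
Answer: $203460936$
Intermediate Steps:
$r{\left(s \right)} = 15 - 3 s$
$k{\left(l,a \right)} = 7 \left(-3 + l\right) \left(12 + a \left(-7 + a\right)\right)$ ($k{\left(l,a \right)} = 7 \left(l - 3\right) \left(a \left(a - 7\right) + \left(15 - 3\right)\right) = 7 \left(-3 + l\right) \left(a \left(-7 + a\right) + \left(15 - 3\right)\right) = 7 \left(-3 + l\right) \left(a \left(-7 + a\right) + 12\right) = 7 \left(-3 + l\right) \left(12 + a \left(-7 + a\right)\right)$)
$109956 + k{\left(485,-242 \right)} = 109956 + \left(-252 - 21 \left(-242\right)^{2} + 84 \cdot 485 + 147 \left(-242\right) - \left(-11858\right) 485 + 7 \cdot 485 \left(-242\right)^{2}\right) = 109956 + \left(-252 - 1229844 + 40740 - 35574 + 5751130 + 7 \cdot 485 \cdot 58564\right) = 109956 + \left(-252 - 1229844 + 40740 - 35574 + 5751130 + 198824780\right) = 109956 + 203350980 = 203460936$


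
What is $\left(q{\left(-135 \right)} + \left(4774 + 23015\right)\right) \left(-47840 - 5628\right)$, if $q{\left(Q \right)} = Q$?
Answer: $-1478604072$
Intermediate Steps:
$\left(q{\left(-135 \right)} + \left(4774 + 23015\right)\right) \left(-47840 - 5628\right) = \left(-135 + \left(4774 + 23015\right)\right) \left(-47840 - 5628\right) = \left(-135 + 27789\right) \left(-53468\right) = 27654 \left(-53468\right) = -1478604072$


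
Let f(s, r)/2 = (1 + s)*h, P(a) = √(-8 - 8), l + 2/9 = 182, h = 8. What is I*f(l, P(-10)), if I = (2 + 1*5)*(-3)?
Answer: -184240/3 ≈ -61413.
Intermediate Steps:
l = 1636/9 (l = -2/9 + 182 = 1636/9 ≈ 181.78)
P(a) = 4*I (P(a) = √(-16) = 4*I)
I = -21 (I = (2 + 5)*(-3) = 7*(-3) = -21)
f(s, r) = 16 + 16*s (f(s, r) = 2*((1 + s)*8) = 2*(8 + 8*s) = 16 + 16*s)
I*f(l, P(-10)) = -21*(16 + 16*(1636/9)) = -21*(16 + 26176/9) = -21*26320/9 = -184240/3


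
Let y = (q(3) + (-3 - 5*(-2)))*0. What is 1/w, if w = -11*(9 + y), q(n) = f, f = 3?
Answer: -1/99 ≈ -0.010101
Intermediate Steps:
q(n) = 3
y = 0 (y = (3 + (-3 - 5*(-2)))*0 = (3 + (-3 + 10))*0 = (3 + 7)*0 = 10*0 = 0)
w = -99 (w = -11*(9 + 0) = -11*9 = -99)
1/w = 1/(-99) = -1/99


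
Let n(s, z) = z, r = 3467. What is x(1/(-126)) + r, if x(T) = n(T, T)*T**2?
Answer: 6935303591/2000376 ≈ 3467.0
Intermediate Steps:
x(T) = T**3 (x(T) = T*T**2 = T**3)
x(1/(-126)) + r = (1/(-126))**3 + 3467 = (-1/126)**3 + 3467 = -1/2000376 + 3467 = 6935303591/2000376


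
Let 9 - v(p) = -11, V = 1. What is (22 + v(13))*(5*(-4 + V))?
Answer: -630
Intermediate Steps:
v(p) = 20 (v(p) = 9 - 1*(-11) = 9 + 11 = 20)
(22 + v(13))*(5*(-4 + V)) = (22 + 20)*(5*(-4 + 1)) = 42*(5*(-3)) = 42*(-15) = -630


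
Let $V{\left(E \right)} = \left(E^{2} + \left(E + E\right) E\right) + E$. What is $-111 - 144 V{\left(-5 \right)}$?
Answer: $-10191$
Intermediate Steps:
$V{\left(E \right)} = E + 3 E^{2}$ ($V{\left(E \right)} = \left(E^{2} + 2 E E\right) + E = \left(E^{2} + 2 E^{2}\right) + E = 3 E^{2} + E = E + 3 E^{2}$)
$-111 - 144 V{\left(-5 \right)} = -111 - 144 \left(- 5 \left(1 + 3 \left(-5\right)\right)\right) = -111 - 144 \left(- 5 \left(1 - 15\right)\right) = -111 - 144 \left(\left(-5\right) \left(-14\right)\right) = -111 - 10080 = -10191$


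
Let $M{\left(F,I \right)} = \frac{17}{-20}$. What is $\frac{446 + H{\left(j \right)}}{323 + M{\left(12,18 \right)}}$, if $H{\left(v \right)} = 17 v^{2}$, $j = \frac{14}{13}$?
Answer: $\frac{1574120}{1088867} \approx 1.4457$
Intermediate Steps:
$M{\left(F,I \right)} = - \frac{17}{20}$ ($M{\left(F,I \right)} = 17 \left(- \frac{1}{20}\right) = - \frac{17}{20}$)
$j = \frac{14}{13}$ ($j = 14 \cdot \frac{1}{13} = \frac{14}{13} \approx 1.0769$)
$\frac{446 + H{\left(j \right)}}{323 + M{\left(12,18 \right)}} = \frac{446 + 17 \left(\frac{14}{13}\right)^{2}}{323 - \frac{17}{20}} = \frac{446 + 17 \cdot \frac{196}{169}}{\frac{6443}{20}} = \left(446 + \frac{3332}{169}\right) \frac{20}{6443} = \frac{78706}{169} \cdot \frac{20}{6443} = \frac{1574120}{1088867}$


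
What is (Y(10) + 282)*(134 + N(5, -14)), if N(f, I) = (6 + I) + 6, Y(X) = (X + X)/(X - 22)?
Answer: 37004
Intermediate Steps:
Y(X) = 2*X/(-22 + X) (Y(X) = (2*X)/(-22 + X) = 2*X/(-22 + X))
N(f, I) = 12 + I
(Y(10) + 282)*(134 + N(5, -14)) = (2*10/(-22 + 10) + 282)*(134 + (12 - 14)) = (2*10/(-12) + 282)*(134 - 2) = (2*10*(-1/12) + 282)*132 = (-5/3 + 282)*132 = (841/3)*132 = 37004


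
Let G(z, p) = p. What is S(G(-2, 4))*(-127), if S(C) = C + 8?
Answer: -1524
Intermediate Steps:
S(C) = 8 + C
S(G(-2, 4))*(-127) = (8 + 4)*(-127) = 12*(-127) = -1524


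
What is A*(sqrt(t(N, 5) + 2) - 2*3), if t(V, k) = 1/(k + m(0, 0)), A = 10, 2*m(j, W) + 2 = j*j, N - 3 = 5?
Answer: -45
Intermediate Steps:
N = 8 (N = 3 + 5 = 8)
m(j, W) = -1 + j**2/2 (m(j, W) = -1 + (j*j)/2 = -1 + j**2/2)
t(V, k) = 1/(-1 + k) (t(V, k) = 1/(k + (-1 + (1/2)*0**2)) = 1/(k + (-1 + (1/2)*0)) = 1/(k + (-1 + 0)) = 1/(k - 1) = 1/(-1 + k))
A*(sqrt(t(N, 5) + 2) - 2*3) = 10*(sqrt(1/(-1 + 5) + 2) - 2*3) = 10*(sqrt(1/4 + 2) - 6) = 10*(sqrt(9/4) - 6) = 10*(3/2 - 6) = 10*(-9/2) = -45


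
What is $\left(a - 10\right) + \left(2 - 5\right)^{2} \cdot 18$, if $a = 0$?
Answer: $152$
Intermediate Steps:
$\left(a - 10\right) + \left(2 - 5\right)^{2} \cdot 18 = \left(0 - 10\right) + \left(2 - 5\right)^{2} \cdot 18 = \left(0 - 10\right) + \left(-3\right)^{2} \cdot 18 = -10 + 9 \cdot 18 = -10 + 162 = 152$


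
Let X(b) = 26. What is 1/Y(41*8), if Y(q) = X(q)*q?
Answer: 1/8528 ≈ 0.00011726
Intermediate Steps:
Y(q) = 26*q
1/Y(41*8) = 1/(26*(41*8)) = 1/(26*328) = 1/8528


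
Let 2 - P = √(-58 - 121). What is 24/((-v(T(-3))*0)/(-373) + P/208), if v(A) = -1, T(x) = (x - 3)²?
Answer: 3328/61 + 1664*I*√179/61 ≈ 54.557 + 364.96*I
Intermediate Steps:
T(x) = (-3 + x)²
P = 2 - I*√179 (P = 2 - √(-58 - 121) = 2 - √(-179) = 2 - I*√179 ≈ 2.0 - 13.379*I)
24/((-v(T(-3))*0)/(-373) + P/208) = 24/((-1*(-1)*0)/(-373) + (2 - I*√179)/208) = 24/((1*0)*(-1/373) + (2 - I*√179)*(1/208)) = 24/(0*(-1/373) + (1/104 - I*√179/208)) = 24/(0 + (1/104 - I*√179/208)) = 24/(1/104 - I*√179/208)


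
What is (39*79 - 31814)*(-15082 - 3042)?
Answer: 520756892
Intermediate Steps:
(39*79 - 31814)*(-15082 - 3042) = (3081 - 31814)*(-18124) = -28733*(-18124) = 520756892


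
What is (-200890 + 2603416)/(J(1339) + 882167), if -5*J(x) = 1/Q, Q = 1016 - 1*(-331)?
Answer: 8090506305/2970697372 ≈ 2.7234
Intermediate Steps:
Q = 1347 (Q = 1016 + 331 = 1347)
J(x) = -1/6735 (J(x) = -1/5/1347 = -1/5*1/1347 = -1/6735)
(-200890 + 2603416)/(J(1339) + 882167) = (-200890 + 2603416)/(-1/6735 + 882167) = 2402526/(5941394744/6735) = 2402526*(6735/5941394744) = 8090506305/2970697372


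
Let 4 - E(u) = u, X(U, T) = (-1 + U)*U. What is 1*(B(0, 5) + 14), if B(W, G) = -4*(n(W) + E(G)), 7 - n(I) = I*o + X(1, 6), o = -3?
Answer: -10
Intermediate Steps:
X(U, T) = U*(-1 + U)
n(I) = 7 + 3*I (n(I) = 7 - (I*(-3) + 1*(-1 + 1)) = 7 - (-3*I + 1*0) = 7 - (-3*I + 0) = 7 - (-3)*I = 7 + 3*I)
E(u) = 4 - u
B(W, G) = -44 - 12*W + 4*G (B(W, G) = -4*((7 + 3*W) + (4 - G)) = -4*(11 - G + 3*W) = -44 - 12*W + 4*G)
1*(B(0, 5) + 14) = 1*((-44 - 12*0 + 4*5) + 14) = 1*((-44 + 0 + 20) + 14) = 1*(-24 + 14) = 1*(-10) = -10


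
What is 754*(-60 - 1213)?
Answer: -959842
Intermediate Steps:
754*(-60 - 1213) = 754*(-1273) = -959842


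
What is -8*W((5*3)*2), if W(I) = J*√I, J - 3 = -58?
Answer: 440*√30 ≈ 2410.0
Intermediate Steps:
J = -55 (J = 3 - 58 = -55)
W(I) = -55*√I
-8*W((5*3)*2) = -(-440)*√((5*3)*2) = -(-440)*√(15*2) = -(-440)*√30 = 440*√30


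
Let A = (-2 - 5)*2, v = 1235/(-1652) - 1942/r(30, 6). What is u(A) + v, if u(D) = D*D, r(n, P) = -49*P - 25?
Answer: 106103867/526988 ≈ 201.34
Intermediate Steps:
r(n, P) = -25 - 49*P
v = 2814219/526988 (v = 1235/(-1652) - 1942/(-25 - 49*6) = 1235*(-1/1652) - 1942/(-25 - 294) = -1235/1652 - 1942/(-319) = -1235/1652 - 1942*(-1/319) = -1235/1652 + 1942/319 = 2814219/526988 ≈ 5.3402)
A = -14 (A = -7*2 = -14)
u(D) = D²
u(A) + v = (-14)² + 2814219/526988 = 196 + 2814219/526988 = 106103867/526988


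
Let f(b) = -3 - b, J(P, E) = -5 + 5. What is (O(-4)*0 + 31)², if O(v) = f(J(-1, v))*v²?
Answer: 961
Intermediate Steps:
J(P, E) = 0
O(v) = -3*v² (O(v) = (-3 - 1*0)*v² = (-3 + 0)*v² = -3*v²)
(O(-4)*0 + 31)² = (-3*(-4)²*0 + 31)² = (-3*16*0 + 31)² = (-48*0 + 31)² = (0 + 31)² = 31² = 961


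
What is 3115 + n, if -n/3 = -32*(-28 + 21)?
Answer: 2443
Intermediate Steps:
n = -672 (n = -(-96)*(-28 + 21) = -(-96)*(-7) = -3*224 = -672)
3115 + n = 3115 - 672 = 2443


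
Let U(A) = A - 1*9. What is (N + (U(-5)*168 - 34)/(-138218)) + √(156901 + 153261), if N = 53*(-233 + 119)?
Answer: -417555385/69109 + √310162 ≈ -5485.1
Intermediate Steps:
U(A) = -9 + A (U(A) = A - 9 = -9 + A)
N = -6042 (N = 53*(-114) = -6042)
(N + (U(-5)*168 - 34)/(-138218)) + √(156901 + 153261) = (-6042 + ((-9 - 5)*168 - 34)/(-138218)) + √(156901 + 153261) = (-6042 + (-14*168 - 34)*(-1/138218)) + √310162 = (-6042 + (-2352 - 34)*(-1/138218)) + √310162 = (-6042 - 2386*(-1/138218)) + √310162 = (-6042 + 1193/69109) + √310162 = -417555385/69109 + √310162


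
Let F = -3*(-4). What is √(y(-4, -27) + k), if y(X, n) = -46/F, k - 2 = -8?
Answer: I*√354/6 ≈ 3.1358*I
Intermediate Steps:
k = -6 (k = 2 - 8 = -6)
F = 12
y(X, n) = -23/6 (y(X, n) = -46/12 = -46*1/12 = -23/6)
√(y(-4, -27) + k) = √(-23/6 - 6) = √(-59/6) = I*√354/6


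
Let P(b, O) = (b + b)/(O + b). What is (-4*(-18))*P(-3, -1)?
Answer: 108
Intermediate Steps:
P(b, O) = 2*b/(O + b) (P(b, O) = (2*b)/(O + b) = 2*b/(O + b))
(-4*(-18))*P(-3, -1) = (-4*(-18))*(2*(-3)/(-1 - 3)) = 72*(2*(-3)/(-4)) = 72*(2*(-3)*(-¼)) = 72*(3/2) = 108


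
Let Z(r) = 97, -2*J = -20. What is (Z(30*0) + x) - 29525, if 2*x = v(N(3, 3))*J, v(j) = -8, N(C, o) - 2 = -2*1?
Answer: -29468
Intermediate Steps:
N(C, o) = 0 (N(C, o) = 2 - 2*1 = 2 - 2 = 0)
J = 10 (J = -1/2*(-20) = 10)
x = -40 (x = (-8*10)/2 = (1/2)*(-80) = -40)
(Z(30*0) + x) - 29525 = (97 - 40) - 29525 = 57 - 29525 = -29468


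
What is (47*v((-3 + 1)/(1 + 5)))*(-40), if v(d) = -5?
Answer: 9400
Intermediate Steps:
(47*v((-3 + 1)/(1 + 5)))*(-40) = (47*(-5))*(-40) = -235*(-40) = 9400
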